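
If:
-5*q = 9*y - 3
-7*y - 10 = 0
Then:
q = 111/35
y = -10/7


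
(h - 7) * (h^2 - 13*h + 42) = h^3 - 20*h^2 + 133*h - 294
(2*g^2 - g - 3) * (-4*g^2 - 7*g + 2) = -8*g^4 - 10*g^3 + 23*g^2 + 19*g - 6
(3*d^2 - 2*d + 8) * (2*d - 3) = 6*d^3 - 13*d^2 + 22*d - 24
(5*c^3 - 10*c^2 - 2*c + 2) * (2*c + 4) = 10*c^4 - 44*c^2 - 4*c + 8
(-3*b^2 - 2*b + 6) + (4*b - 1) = -3*b^2 + 2*b + 5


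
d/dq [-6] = 0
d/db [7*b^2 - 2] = 14*b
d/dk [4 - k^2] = -2*k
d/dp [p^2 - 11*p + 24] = 2*p - 11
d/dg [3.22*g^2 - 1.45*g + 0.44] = 6.44*g - 1.45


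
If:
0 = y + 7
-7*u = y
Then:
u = 1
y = -7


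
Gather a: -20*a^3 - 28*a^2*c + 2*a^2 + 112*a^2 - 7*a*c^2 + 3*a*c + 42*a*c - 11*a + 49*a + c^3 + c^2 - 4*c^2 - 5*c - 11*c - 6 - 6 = -20*a^3 + a^2*(114 - 28*c) + a*(-7*c^2 + 45*c + 38) + c^3 - 3*c^2 - 16*c - 12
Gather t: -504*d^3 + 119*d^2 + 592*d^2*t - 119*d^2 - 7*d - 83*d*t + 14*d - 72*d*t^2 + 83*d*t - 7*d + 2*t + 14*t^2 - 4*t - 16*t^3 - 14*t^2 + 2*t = -504*d^3 + 592*d^2*t - 72*d*t^2 - 16*t^3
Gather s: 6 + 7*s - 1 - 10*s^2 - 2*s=-10*s^2 + 5*s + 5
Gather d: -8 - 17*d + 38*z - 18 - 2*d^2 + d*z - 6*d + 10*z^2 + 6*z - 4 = -2*d^2 + d*(z - 23) + 10*z^2 + 44*z - 30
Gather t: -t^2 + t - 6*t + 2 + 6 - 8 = -t^2 - 5*t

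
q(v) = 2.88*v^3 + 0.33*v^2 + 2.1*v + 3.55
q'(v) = 8.64*v^2 + 0.66*v + 2.1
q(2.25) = 42.75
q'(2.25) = 47.32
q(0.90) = 7.81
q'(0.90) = 9.69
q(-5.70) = -531.05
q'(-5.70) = 279.05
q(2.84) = 78.15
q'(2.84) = 73.66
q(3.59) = 148.59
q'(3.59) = 115.82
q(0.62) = 5.67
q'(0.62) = 5.83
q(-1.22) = -3.75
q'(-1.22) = 14.15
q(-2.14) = -27.66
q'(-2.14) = 40.26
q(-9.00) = -2088.14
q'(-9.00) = 696.00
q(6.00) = 650.11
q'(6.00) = 317.10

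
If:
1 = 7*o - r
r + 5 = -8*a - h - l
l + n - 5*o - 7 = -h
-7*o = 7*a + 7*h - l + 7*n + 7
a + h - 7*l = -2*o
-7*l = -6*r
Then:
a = -23200/2891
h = 134654/2891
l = 2406/413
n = -115159/2891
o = 460/413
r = 401/59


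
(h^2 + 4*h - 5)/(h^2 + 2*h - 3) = (h + 5)/(h + 3)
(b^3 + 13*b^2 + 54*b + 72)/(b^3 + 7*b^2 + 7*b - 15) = (b^2 + 10*b + 24)/(b^2 + 4*b - 5)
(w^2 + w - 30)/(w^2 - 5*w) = (w + 6)/w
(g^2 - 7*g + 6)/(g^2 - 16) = (g^2 - 7*g + 6)/(g^2 - 16)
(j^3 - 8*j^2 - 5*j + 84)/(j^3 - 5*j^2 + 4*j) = (j^2 - 4*j - 21)/(j*(j - 1))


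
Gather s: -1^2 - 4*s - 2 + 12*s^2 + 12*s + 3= 12*s^2 + 8*s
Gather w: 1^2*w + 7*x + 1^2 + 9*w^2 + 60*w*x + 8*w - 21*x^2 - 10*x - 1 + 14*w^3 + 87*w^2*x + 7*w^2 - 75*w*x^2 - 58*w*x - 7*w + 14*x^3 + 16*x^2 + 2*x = 14*w^3 + w^2*(87*x + 16) + w*(-75*x^2 + 2*x + 2) + 14*x^3 - 5*x^2 - x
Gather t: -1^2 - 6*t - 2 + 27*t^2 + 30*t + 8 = 27*t^2 + 24*t + 5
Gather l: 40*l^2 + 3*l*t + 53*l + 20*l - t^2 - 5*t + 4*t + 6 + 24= 40*l^2 + l*(3*t + 73) - t^2 - t + 30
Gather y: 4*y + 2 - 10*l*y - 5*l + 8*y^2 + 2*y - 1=-5*l + 8*y^2 + y*(6 - 10*l) + 1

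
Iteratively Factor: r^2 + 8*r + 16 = (r + 4)*(r + 4)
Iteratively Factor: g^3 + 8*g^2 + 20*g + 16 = (g + 4)*(g^2 + 4*g + 4) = (g + 2)*(g + 4)*(g + 2)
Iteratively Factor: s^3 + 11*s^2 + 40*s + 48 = (s + 4)*(s^2 + 7*s + 12) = (s + 3)*(s + 4)*(s + 4)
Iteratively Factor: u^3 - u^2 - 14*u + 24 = (u - 3)*(u^2 + 2*u - 8) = (u - 3)*(u + 4)*(u - 2)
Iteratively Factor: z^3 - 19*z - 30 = (z + 2)*(z^2 - 2*z - 15) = (z + 2)*(z + 3)*(z - 5)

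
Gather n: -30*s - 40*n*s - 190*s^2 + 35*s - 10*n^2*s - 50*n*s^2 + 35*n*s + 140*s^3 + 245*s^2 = -10*n^2*s + n*(-50*s^2 - 5*s) + 140*s^3 + 55*s^2 + 5*s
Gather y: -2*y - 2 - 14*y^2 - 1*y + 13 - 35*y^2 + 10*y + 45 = -49*y^2 + 7*y + 56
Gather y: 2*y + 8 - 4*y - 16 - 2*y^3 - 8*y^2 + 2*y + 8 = -2*y^3 - 8*y^2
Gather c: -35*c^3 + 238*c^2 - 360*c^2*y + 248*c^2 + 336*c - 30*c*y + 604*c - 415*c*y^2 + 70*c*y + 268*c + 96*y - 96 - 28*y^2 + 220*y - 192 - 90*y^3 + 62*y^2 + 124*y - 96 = -35*c^3 + c^2*(486 - 360*y) + c*(-415*y^2 + 40*y + 1208) - 90*y^3 + 34*y^2 + 440*y - 384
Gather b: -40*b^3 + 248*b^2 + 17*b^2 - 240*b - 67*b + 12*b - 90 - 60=-40*b^3 + 265*b^2 - 295*b - 150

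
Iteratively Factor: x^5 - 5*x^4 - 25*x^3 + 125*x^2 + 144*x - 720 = (x - 4)*(x^4 - x^3 - 29*x^2 + 9*x + 180) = (x - 4)*(x + 3)*(x^3 - 4*x^2 - 17*x + 60) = (x - 4)*(x + 3)*(x + 4)*(x^2 - 8*x + 15) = (x - 5)*(x - 4)*(x + 3)*(x + 4)*(x - 3)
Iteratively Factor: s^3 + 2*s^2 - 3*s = (s)*(s^2 + 2*s - 3) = s*(s + 3)*(s - 1)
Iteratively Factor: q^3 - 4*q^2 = (q - 4)*(q^2) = q*(q - 4)*(q)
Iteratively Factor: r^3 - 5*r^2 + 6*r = (r - 3)*(r^2 - 2*r) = r*(r - 3)*(r - 2)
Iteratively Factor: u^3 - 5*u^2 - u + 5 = (u + 1)*(u^2 - 6*u + 5) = (u - 1)*(u + 1)*(u - 5)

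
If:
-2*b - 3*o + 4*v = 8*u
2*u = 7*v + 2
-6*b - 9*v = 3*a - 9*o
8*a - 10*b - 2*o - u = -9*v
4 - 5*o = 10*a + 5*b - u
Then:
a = 1010/2443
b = 194/2443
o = -324/2443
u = -46/349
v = -790/2443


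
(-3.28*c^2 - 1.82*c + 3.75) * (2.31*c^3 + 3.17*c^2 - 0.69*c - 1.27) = -7.5768*c^5 - 14.6018*c^4 + 5.1563*c^3 + 17.3089*c^2 - 0.2761*c - 4.7625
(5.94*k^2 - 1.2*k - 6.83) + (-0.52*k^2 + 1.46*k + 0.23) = 5.42*k^2 + 0.26*k - 6.6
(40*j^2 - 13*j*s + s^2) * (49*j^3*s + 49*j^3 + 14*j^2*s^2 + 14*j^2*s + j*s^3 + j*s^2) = 1960*j^5*s + 1960*j^5 - 77*j^4*s^2 - 77*j^4*s - 93*j^3*s^3 - 93*j^3*s^2 + j^2*s^4 + j^2*s^3 + j*s^5 + j*s^4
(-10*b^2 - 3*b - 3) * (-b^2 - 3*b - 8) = 10*b^4 + 33*b^3 + 92*b^2 + 33*b + 24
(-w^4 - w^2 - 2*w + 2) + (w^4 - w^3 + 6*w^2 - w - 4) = -w^3 + 5*w^2 - 3*w - 2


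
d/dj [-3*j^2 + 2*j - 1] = 2 - 6*j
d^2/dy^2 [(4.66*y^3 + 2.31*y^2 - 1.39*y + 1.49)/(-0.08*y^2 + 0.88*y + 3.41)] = (2.77555756156289e-17*y^5 - 10.06736*y^3 - 87.740592*y^2 - 322.217148*y - 65.184702)/(0.000512*y^6 - 0.016896*y^5 + 0.120384*y^4 + 0.758912*y^3 - 5.131368*y^2 - 30.698184*y - 39.651821)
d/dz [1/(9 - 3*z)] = 1/(3*(z - 3)^2)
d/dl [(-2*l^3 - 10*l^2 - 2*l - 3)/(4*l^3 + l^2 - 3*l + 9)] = (38*l^4 + 28*l^3 + 14*l^2 - 174*l - 27)/(16*l^6 + 8*l^5 - 23*l^4 + 66*l^3 + 27*l^2 - 54*l + 81)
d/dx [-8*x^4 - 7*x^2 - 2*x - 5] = -32*x^3 - 14*x - 2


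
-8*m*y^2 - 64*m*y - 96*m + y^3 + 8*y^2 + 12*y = (-8*m + y)*(y + 2)*(y + 6)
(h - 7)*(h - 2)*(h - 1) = h^3 - 10*h^2 + 23*h - 14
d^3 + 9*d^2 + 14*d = d*(d + 2)*(d + 7)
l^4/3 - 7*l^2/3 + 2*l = l*(l/3 + 1)*(l - 2)*(l - 1)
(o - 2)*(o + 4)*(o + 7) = o^3 + 9*o^2 + 6*o - 56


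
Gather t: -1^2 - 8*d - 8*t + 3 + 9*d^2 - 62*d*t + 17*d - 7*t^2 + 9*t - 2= 9*d^2 + 9*d - 7*t^2 + t*(1 - 62*d)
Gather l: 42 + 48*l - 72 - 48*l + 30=0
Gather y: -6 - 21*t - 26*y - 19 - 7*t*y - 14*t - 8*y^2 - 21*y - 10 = -35*t - 8*y^2 + y*(-7*t - 47) - 35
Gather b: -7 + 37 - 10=20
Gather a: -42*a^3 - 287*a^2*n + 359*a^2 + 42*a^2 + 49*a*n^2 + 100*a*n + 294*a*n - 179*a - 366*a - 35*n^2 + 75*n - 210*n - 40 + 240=-42*a^3 + a^2*(401 - 287*n) + a*(49*n^2 + 394*n - 545) - 35*n^2 - 135*n + 200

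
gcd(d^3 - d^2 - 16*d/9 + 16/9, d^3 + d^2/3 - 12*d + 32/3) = d - 1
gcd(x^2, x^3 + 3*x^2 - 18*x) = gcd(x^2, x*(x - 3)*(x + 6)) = x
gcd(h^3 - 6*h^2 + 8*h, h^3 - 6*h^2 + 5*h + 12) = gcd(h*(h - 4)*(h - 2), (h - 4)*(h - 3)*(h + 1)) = h - 4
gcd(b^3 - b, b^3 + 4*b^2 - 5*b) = b^2 - b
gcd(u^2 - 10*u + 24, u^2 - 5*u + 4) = u - 4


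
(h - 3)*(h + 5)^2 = h^3 + 7*h^2 - 5*h - 75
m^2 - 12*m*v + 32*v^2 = (m - 8*v)*(m - 4*v)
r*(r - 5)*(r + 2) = r^3 - 3*r^2 - 10*r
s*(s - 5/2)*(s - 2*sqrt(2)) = s^3 - 2*sqrt(2)*s^2 - 5*s^2/2 + 5*sqrt(2)*s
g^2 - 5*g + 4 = (g - 4)*(g - 1)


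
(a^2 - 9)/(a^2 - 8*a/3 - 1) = 3*(a + 3)/(3*a + 1)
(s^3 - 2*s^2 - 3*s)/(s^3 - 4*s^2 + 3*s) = (s + 1)/(s - 1)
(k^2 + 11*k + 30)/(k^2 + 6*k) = (k + 5)/k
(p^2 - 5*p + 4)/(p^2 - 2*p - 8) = (p - 1)/(p + 2)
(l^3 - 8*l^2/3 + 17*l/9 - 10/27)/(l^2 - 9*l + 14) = (27*l^3 - 72*l^2 + 51*l - 10)/(27*(l^2 - 9*l + 14))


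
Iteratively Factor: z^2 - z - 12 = (z + 3)*(z - 4)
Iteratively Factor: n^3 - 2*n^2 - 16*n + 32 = (n - 4)*(n^2 + 2*n - 8) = (n - 4)*(n + 4)*(n - 2)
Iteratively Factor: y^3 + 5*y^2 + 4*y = (y + 4)*(y^2 + y) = y*(y + 4)*(y + 1)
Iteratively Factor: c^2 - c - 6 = (c - 3)*(c + 2)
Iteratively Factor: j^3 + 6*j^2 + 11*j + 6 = (j + 2)*(j^2 + 4*j + 3) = (j + 1)*(j + 2)*(j + 3)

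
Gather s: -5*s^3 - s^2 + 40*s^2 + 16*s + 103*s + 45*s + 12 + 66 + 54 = -5*s^3 + 39*s^2 + 164*s + 132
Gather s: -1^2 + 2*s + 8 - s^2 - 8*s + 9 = -s^2 - 6*s + 16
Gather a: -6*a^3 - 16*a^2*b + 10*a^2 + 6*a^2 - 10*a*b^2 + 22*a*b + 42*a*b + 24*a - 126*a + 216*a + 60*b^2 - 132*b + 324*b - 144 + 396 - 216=-6*a^3 + a^2*(16 - 16*b) + a*(-10*b^2 + 64*b + 114) + 60*b^2 + 192*b + 36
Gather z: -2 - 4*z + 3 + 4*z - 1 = 0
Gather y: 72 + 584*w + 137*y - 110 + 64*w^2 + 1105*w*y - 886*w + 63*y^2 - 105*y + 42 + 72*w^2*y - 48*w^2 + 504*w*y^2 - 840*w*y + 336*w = 16*w^2 + 34*w + y^2*(504*w + 63) + y*(72*w^2 + 265*w + 32) + 4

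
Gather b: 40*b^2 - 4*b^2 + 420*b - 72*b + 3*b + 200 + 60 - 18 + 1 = 36*b^2 + 351*b + 243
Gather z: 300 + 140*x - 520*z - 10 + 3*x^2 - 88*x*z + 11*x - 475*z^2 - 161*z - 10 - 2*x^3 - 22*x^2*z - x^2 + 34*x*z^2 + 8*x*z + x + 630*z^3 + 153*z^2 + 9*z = -2*x^3 + 2*x^2 + 152*x + 630*z^3 + z^2*(34*x - 322) + z*(-22*x^2 - 80*x - 672) + 280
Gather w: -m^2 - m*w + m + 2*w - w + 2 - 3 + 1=-m^2 + m + w*(1 - m)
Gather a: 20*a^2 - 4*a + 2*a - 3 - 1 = 20*a^2 - 2*a - 4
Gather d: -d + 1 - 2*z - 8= -d - 2*z - 7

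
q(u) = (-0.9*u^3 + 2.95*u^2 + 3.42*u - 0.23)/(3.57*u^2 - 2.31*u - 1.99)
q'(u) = (2.31 - 7.14*u)*(-0.9*u^3 + 2.95*u^2 + 3.42*u - 0.23)/(3.57*u^2 - 2.31*u - 1.99)^2 + (-2.7*u^2 + 5.9*u + 3.42)/(3.57*u^2 - 2.31*u - 1.99) = (-3.213*u^4 + 4.158*u^3 - 13.6509*u^2 - 10.0988*u - 7.3371)/(12.7449*u^4 - 16.4934*u^3 - 8.8725*u^2 + 9.1938*u + 3.9601)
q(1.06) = -13.19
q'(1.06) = -177.87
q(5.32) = -0.39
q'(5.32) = -0.32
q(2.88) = 0.60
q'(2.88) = -0.62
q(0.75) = -2.11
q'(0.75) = -7.44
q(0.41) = -0.69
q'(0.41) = -2.49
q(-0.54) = -3.60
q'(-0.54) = -76.28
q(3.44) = 0.30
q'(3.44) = -0.46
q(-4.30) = 1.50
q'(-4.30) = -0.30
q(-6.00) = 1.99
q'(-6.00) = -0.28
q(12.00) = -2.25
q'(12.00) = -0.26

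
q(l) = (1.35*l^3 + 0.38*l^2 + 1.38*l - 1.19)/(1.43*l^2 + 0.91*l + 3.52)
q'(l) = (-2.86*l - 0.91)*(1.35*l^3 + 0.38*l^2 + 1.38*l - 1.19)/(1.43*l^2 + 0.91*l + 3.52)^2 + (4.05*l^2 + 0.76*l + 1.38)/(1.43*l^2 + 0.91*l + 3.52) = (1.9305*l^4 + 2.457*l^3 + 12.6284*l^2 + 6.0786*l + 5.9405)/(2.0449*l^4 + 2.6026*l^3 + 10.8953*l^2 + 6.4064*l + 12.3904)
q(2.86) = 2.10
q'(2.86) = 0.99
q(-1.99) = -1.77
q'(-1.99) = 1.01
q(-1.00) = -0.88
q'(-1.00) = 0.73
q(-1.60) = -1.39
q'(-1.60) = 0.95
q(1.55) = 0.82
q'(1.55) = 0.94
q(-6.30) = -6.09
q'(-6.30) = 0.97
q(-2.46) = -2.25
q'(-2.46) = 1.03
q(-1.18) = -1.02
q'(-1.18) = 0.82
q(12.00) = 10.90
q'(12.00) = 0.95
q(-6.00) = -5.80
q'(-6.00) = 0.98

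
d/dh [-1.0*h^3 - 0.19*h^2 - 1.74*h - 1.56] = -3.0*h^2 - 0.38*h - 1.74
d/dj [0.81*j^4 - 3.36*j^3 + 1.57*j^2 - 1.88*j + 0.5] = 3.24*j^3 - 10.08*j^2 + 3.14*j - 1.88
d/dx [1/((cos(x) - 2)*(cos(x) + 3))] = (sin(x) + sin(2*x))/((cos(x) - 2)^2*(cos(x) + 3)^2)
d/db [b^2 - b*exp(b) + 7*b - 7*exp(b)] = -b*exp(b) + 2*b - 8*exp(b) + 7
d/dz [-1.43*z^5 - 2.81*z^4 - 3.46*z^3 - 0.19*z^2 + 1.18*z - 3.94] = -7.15*z^4 - 11.24*z^3 - 10.38*z^2 - 0.38*z + 1.18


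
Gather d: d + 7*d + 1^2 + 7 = 8*d + 8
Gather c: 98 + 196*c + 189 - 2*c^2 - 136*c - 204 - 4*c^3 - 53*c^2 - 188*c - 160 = -4*c^3 - 55*c^2 - 128*c - 77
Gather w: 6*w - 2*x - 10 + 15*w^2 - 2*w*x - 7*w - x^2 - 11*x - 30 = 15*w^2 + w*(-2*x - 1) - x^2 - 13*x - 40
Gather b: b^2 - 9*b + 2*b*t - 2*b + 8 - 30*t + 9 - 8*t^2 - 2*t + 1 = b^2 + b*(2*t - 11) - 8*t^2 - 32*t + 18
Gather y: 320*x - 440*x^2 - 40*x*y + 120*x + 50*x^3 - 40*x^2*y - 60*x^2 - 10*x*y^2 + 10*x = 50*x^3 - 500*x^2 - 10*x*y^2 + 450*x + y*(-40*x^2 - 40*x)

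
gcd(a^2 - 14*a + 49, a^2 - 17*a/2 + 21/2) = a - 7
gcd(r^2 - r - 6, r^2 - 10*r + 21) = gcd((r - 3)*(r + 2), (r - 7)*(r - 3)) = r - 3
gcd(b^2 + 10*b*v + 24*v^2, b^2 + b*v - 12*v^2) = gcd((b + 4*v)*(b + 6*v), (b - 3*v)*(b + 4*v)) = b + 4*v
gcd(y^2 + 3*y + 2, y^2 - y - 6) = y + 2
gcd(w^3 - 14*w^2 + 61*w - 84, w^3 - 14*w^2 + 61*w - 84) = w^3 - 14*w^2 + 61*w - 84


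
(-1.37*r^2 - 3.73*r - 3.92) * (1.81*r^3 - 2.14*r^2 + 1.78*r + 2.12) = -2.4797*r^5 - 3.8195*r^4 - 1.5516*r^3 - 1.155*r^2 - 14.8852*r - 8.3104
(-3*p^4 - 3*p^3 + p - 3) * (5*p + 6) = -15*p^5 - 33*p^4 - 18*p^3 + 5*p^2 - 9*p - 18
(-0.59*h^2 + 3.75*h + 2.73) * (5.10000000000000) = -3.009*h^2 + 19.125*h + 13.923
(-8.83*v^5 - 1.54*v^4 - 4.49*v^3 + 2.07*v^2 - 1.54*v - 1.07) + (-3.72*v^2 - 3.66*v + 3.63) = -8.83*v^5 - 1.54*v^4 - 4.49*v^3 - 1.65*v^2 - 5.2*v + 2.56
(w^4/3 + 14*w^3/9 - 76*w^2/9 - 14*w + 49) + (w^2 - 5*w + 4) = w^4/3 + 14*w^3/9 - 67*w^2/9 - 19*w + 53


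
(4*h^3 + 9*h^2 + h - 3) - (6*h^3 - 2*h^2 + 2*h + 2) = -2*h^3 + 11*h^2 - h - 5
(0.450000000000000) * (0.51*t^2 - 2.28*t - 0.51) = 0.2295*t^2 - 1.026*t - 0.2295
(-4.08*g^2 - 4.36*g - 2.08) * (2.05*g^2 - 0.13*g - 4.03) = -8.364*g^4 - 8.4076*g^3 + 12.7452*g^2 + 17.8412*g + 8.3824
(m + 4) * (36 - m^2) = -m^3 - 4*m^2 + 36*m + 144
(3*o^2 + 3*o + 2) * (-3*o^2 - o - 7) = -9*o^4 - 12*o^3 - 30*o^2 - 23*o - 14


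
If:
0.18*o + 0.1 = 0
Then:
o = -0.56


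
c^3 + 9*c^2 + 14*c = c*(c + 2)*(c + 7)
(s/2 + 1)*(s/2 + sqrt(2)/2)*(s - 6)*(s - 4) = s^4/4 - 2*s^3 + sqrt(2)*s^3/4 - 2*sqrt(2)*s^2 + s^2 + sqrt(2)*s + 12*s + 12*sqrt(2)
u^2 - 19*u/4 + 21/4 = (u - 3)*(u - 7/4)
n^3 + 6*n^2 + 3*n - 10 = (n - 1)*(n + 2)*(n + 5)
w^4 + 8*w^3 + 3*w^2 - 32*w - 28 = (w - 2)*(w + 1)*(w + 2)*(w + 7)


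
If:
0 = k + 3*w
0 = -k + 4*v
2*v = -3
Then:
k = -6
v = -3/2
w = 2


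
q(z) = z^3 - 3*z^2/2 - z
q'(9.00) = 215.00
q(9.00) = 598.50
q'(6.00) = 89.00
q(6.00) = 156.00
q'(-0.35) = 0.42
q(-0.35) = 0.12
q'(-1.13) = 6.22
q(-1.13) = -2.23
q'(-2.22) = 20.45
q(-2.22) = -16.11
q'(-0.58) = 1.75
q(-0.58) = -0.12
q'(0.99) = -1.03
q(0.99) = -1.49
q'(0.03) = -1.09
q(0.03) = -0.03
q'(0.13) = -1.34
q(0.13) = -0.15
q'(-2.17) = 19.64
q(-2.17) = -15.11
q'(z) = 3*z^2 - 3*z - 1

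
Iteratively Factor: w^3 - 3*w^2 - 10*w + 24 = (w - 2)*(w^2 - w - 12) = (w - 4)*(w - 2)*(w + 3)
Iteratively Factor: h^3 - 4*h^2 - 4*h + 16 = (h + 2)*(h^2 - 6*h + 8) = (h - 2)*(h + 2)*(h - 4)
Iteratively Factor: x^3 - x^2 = (x)*(x^2 - x) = x^2*(x - 1)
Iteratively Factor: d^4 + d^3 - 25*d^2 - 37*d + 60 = (d - 5)*(d^3 + 6*d^2 + 5*d - 12) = (d - 5)*(d + 3)*(d^2 + 3*d - 4) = (d - 5)*(d + 3)*(d + 4)*(d - 1)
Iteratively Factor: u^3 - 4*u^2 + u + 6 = (u - 3)*(u^2 - u - 2) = (u - 3)*(u - 2)*(u + 1)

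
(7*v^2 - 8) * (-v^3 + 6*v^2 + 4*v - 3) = -7*v^5 + 42*v^4 + 36*v^3 - 69*v^2 - 32*v + 24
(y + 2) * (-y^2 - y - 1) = -y^3 - 3*y^2 - 3*y - 2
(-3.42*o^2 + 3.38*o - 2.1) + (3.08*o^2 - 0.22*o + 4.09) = -0.34*o^2 + 3.16*o + 1.99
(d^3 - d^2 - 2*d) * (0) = 0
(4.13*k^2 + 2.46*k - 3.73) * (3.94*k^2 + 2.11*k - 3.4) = 16.2722*k^4 + 18.4067*k^3 - 23.5476*k^2 - 16.2343*k + 12.682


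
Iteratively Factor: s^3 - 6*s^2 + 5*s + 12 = (s - 3)*(s^2 - 3*s - 4) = (s - 3)*(s + 1)*(s - 4)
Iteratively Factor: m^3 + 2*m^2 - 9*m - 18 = (m + 3)*(m^2 - m - 6) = (m - 3)*(m + 3)*(m + 2)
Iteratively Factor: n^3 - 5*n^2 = (n - 5)*(n^2) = n*(n - 5)*(n)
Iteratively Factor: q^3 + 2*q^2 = (q + 2)*(q^2) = q*(q + 2)*(q)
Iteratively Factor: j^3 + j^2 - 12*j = (j)*(j^2 + j - 12) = j*(j + 4)*(j - 3)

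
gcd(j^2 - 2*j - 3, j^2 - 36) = 1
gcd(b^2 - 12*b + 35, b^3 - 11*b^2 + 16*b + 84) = b - 7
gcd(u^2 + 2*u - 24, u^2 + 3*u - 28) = u - 4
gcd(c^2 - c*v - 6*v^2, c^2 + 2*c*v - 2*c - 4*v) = c + 2*v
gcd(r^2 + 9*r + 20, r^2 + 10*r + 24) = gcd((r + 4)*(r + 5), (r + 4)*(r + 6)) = r + 4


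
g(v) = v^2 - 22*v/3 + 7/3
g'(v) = 2*v - 22/3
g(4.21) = -10.82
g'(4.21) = 1.09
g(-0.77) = 8.57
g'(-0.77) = -8.87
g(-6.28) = 87.83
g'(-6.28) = -19.89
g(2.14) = -8.78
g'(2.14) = -3.05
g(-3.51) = 40.39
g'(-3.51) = -14.35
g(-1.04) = 11.04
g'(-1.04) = -9.41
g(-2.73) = 29.81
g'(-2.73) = -12.79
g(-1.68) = 17.48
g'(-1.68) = -10.69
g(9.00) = 17.33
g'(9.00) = 10.67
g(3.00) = -10.67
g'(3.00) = -1.33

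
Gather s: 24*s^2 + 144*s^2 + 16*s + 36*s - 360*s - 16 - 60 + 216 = 168*s^2 - 308*s + 140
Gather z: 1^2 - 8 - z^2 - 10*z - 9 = -z^2 - 10*z - 16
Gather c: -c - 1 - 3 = -c - 4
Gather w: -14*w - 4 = -14*w - 4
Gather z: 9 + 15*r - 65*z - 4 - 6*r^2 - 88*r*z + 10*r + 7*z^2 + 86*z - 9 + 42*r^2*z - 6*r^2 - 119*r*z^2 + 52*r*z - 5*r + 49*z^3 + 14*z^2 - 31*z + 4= -12*r^2 + 20*r + 49*z^3 + z^2*(21 - 119*r) + z*(42*r^2 - 36*r - 10)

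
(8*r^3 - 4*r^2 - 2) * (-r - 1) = -8*r^4 - 4*r^3 + 4*r^2 + 2*r + 2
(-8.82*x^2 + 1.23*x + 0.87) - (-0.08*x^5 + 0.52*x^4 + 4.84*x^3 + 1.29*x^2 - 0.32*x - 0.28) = 0.08*x^5 - 0.52*x^4 - 4.84*x^3 - 10.11*x^2 + 1.55*x + 1.15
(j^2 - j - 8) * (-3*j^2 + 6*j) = -3*j^4 + 9*j^3 + 18*j^2 - 48*j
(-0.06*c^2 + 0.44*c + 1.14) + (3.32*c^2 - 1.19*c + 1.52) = 3.26*c^2 - 0.75*c + 2.66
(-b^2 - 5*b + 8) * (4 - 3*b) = 3*b^3 + 11*b^2 - 44*b + 32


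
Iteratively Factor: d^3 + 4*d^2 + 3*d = (d + 1)*(d^2 + 3*d) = (d + 1)*(d + 3)*(d)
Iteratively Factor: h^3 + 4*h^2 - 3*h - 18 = (h - 2)*(h^2 + 6*h + 9) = (h - 2)*(h + 3)*(h + 3)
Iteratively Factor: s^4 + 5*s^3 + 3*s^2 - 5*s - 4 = (s + 1)*(s^3 + 4*s^2 - s - 4) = (s + 1)^2*(s^2 + 3*s - 4) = (s + 1)^2*(s + 4)*(s - 1)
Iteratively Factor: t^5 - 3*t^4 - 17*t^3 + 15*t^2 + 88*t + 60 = (t + 2)*(t^4 - 5*t^3 - 7*t^2 + 29*t + 30) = (t + 2)^2*(t^3 - 7*t^2 + 7*t + 15) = (t + 1)*(t + 2)^2*(t^2 - 8*t + 15) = (t - 5)*(t + 1)*(t + 2)^2*(t - 3)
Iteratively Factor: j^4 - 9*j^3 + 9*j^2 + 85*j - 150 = (j - 5)*(j^3 - 4*j^2 - 11*j + 30) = (j - 5)^2*(j^2 + j - 6) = (j - 5)^2*(j - 2)*(j + 3)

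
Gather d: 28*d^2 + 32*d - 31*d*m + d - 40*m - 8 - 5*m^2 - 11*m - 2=28*d^2 + d*(33 - 31*m) - 5*m^2 - 51*m - 10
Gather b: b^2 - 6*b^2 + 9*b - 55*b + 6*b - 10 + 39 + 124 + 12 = -5*b^2 - 40*b + 165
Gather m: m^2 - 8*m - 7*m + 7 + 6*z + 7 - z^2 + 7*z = m^2 - 15*m - z^2 + 13*z + 14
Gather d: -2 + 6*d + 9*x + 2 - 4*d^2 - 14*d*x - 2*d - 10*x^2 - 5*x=-4*d^2 + d*(4 - 14*x) - 10*x^2 + 4*x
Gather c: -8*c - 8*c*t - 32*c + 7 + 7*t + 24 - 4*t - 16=c*(-8*t - 40) + 3*t + 15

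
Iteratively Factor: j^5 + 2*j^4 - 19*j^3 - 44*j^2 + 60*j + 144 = (j + 2)*(j^4 - 19*j^2 - 6*j + 72) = (j + 2)*(j + 3)*(j^3 - 3*j^2 - 10*j + 24) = (j + 2)*(j + 3)^2*(j^2 - 6*j + 8) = (j - 4)*(j + 2)*(j + 3)^2*(j - 2)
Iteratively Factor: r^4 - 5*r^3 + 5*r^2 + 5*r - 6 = (r + 1)*(r^3 - 6*r^2 + 11*r - 6) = (r - 2)*(r + 1)*(r^2 - 4*r + 3) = (r - 3)*(r - 2)*(r + 1)*(r - 1)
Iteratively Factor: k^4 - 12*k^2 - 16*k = (k)*(k^3 - 12*k - 16) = k*(k + 2)*(k^2 - 2*k - 8) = k*(k + 2)^2*(k - 4)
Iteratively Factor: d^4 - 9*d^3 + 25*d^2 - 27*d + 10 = (d - 1)*(d^3 - 8*d^2 + 17*d - 10) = (d - 1)^2*(d^2 - 7*d + 10) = (d - 5)*(d - 1)^2*(d - 2)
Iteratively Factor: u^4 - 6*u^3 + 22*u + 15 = (u + 1)*(u^3 - 7*u^2 + 7*u + 15) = (u - 5)*(u + 1)*(u^2 - 2*u - 3) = (u - 5)*(u + 1)^2*(u - 3)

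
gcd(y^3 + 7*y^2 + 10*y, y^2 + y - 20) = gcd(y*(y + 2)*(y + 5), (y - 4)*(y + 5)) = y + 5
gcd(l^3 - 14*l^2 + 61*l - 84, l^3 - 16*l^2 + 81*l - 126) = l^2 - 10*l + 21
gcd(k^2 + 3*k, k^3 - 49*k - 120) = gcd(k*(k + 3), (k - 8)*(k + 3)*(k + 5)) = k + 3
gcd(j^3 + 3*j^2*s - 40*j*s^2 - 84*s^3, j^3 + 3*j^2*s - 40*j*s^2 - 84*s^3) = -j^3 - 3*j^2*s + 40*j*s^2 + 84*s^3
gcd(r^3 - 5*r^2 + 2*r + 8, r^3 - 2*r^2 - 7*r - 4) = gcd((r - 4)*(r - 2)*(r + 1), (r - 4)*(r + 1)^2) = r^2 - 3*r - 4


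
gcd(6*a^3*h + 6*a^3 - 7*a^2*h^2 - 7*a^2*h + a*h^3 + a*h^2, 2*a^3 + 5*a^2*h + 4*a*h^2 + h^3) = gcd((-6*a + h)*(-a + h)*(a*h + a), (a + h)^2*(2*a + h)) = 1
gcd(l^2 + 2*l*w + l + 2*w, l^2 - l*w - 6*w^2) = l + 2*w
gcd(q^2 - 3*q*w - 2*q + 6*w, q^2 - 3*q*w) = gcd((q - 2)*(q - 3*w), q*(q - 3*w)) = q - 3*w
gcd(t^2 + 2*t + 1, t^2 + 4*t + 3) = t + 1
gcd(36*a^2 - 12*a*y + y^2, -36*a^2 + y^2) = -6*a + y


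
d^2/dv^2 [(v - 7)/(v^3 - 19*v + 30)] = 2*((v - 7)*(3*v^2 - 19)^2 + (-3*v^2 - 3*v*(v - 7) + 19)*(v^3 - 19*v + 30))/(v^3 - 19*v + 30)^3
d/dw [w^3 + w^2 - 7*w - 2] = 3*w^2 + 2*w - 7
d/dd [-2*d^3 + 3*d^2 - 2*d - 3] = -6*d^2 + 6*d - 2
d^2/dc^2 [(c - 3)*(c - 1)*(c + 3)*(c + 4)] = 12*c^2 + 18*c - 26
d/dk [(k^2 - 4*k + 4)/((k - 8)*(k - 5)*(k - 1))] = (-k^4 + 8*k^3 - 15*k^2 + 32*k - 52)/(k^6 - 28*k^5 + 302*k^4 - 1564*k^3 + 3929*k^2 - 4240*k + 1600)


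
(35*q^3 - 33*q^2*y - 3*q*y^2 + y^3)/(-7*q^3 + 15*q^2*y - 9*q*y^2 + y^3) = (5*q + y)/(-q + y)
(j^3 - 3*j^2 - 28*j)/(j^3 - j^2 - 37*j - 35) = j*(j + 4)/(j^2 + 6*j + 5)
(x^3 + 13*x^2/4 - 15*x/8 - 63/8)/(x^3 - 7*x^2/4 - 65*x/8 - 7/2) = (2*x^2 + 3*x - 9)/(2*x^2 - 7*x - 4)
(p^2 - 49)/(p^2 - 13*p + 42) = (p + 7)/(p - 6)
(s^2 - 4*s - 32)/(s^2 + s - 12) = (s - 8)/(s - 3)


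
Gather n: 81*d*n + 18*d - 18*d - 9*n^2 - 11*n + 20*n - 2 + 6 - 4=-9*n^2 + n*(81*d + 9)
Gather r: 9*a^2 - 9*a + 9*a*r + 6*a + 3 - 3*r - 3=9*a^2 - 3*a + r*(9*a - 3)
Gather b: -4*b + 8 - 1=7 - 4*b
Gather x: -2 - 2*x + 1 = -2*x - 1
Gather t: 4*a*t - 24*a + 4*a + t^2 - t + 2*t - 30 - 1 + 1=-20*a + t^2 + t*(4*a + 1) - 30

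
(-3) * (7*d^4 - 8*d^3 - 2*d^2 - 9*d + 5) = -21*d^4 + 24*d^3 + 6*d^2 + 27*d - 15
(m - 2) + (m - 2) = 2*m - 4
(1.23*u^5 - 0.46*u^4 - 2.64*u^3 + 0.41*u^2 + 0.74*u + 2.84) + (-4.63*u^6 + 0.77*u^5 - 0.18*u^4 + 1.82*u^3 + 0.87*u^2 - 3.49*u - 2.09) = -4.63*u^6 + 2.0*u^5 - 0.64*u^4 - 0.82*u^3 + 1.28*u^2 - 2.75*u + 0.75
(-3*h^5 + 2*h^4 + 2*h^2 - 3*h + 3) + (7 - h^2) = -3*h^5 + 2*h^4 + h^2 - 3*h + 10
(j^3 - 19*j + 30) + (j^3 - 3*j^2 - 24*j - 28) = 2*j^3 - 3*j^2 - 43*j + 2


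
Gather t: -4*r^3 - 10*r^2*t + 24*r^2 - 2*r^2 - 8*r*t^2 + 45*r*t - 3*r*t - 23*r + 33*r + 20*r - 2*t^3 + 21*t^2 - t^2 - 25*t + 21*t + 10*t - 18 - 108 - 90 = -4*r^3 + 22*r^2 + 30*r - 2*t^3 + t^2*(20 - 8*r) + t*(-10*r^2 + 42*r + 6) - 216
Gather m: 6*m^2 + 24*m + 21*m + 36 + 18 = 6*m^2 + 45*m + 54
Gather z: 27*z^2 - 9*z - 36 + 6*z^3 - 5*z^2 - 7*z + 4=6*z^3 + 22*z^2 - 16*z - 32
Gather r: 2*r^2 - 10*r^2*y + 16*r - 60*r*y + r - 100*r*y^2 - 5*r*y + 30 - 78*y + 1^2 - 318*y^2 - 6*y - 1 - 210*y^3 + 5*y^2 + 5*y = r^2*(2 - 10*y) + r*(-100*y^2 - 65*y + 17) - 210*y^3 - 313*y^2 - 79*y + 30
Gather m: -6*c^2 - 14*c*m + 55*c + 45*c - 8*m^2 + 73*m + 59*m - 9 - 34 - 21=-6*c^2 + 100*c - 8*m^2 + m*(132 - 14*c) - 64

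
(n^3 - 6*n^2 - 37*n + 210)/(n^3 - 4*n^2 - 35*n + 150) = (n - 7)/(n - 5)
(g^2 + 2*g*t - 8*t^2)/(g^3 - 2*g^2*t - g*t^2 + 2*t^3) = (-g - 4*t)/(-g^2 + t^2)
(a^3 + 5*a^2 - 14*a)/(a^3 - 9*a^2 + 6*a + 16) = a*(a + 7)/(a^2 - 7*a - 8)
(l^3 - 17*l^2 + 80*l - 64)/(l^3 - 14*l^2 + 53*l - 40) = (l - 8)/(l - 5)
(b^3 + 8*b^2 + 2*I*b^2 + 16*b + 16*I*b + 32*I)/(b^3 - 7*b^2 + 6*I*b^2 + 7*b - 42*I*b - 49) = (b^3 + b^2*(8 + 2*I) + b*(16 + 16*I) + 32*I)/(b^3 + b^2*(-7 + 6*I) + b*(7 - 42*I) - 49)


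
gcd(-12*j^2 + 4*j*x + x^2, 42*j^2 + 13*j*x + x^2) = 6*j + x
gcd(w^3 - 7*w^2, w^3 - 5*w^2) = w^2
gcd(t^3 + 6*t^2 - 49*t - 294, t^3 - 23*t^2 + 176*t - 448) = t - 7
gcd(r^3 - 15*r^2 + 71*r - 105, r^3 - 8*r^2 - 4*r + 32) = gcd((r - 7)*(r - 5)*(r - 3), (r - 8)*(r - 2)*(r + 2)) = 1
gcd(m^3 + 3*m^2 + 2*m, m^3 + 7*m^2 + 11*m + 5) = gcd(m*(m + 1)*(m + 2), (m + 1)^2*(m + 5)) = m + 1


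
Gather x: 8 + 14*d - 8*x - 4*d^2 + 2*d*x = -4*d^2 + 14*d + x*(2*d - 8) + 8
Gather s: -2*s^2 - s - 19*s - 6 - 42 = -2*s^2 - 20*s - 48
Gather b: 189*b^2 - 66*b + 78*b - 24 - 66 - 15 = 189*b^2 + 12*b - 105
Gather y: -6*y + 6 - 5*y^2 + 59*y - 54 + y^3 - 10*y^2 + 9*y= y^3 - 15*y^2 + 62*y - 48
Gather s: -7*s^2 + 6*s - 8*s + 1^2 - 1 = -7*s^2 - 2*s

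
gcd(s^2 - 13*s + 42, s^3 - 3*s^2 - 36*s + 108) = s - 6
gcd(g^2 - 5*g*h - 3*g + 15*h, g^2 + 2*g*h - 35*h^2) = g - 5*h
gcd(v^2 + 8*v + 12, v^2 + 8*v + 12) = v^2 + 8*v + 12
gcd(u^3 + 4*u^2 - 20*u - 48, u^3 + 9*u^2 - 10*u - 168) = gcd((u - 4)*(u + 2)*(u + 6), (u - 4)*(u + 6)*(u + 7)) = u^2 + 2*u - 24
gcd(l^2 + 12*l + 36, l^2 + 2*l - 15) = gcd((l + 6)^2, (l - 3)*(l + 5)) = 1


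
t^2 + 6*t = t*(t + 6)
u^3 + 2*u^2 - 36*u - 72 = (u - 6)*(u + 2)*(u + 6)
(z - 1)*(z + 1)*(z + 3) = z^3 + 3*z^2 - z - 3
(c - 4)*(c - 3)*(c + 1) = c^3 - 6*c^2 + 5*c + 12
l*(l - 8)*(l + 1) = l^3 - 7*l^2 - 8*l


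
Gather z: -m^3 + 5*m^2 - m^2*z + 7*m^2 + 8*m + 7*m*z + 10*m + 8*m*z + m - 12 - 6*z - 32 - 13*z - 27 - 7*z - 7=-m^3 + 12*m^2 + 19*m + z*(-m^2 + 15*m - 26) - 78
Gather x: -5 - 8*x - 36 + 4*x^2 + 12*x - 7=4*x^2 + 4*x - 48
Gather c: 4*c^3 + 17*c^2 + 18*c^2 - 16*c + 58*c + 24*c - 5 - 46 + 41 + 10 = 4*c^3 + 35*c^2 + 66*c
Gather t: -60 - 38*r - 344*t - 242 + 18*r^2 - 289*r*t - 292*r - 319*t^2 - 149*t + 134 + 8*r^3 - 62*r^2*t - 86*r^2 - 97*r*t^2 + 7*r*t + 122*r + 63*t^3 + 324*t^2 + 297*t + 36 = 8*r^3 - 68*r^2 - 208*r + 63*t^3 + t^2*(5 - 97*r) + t*(-62*r^2 - 282*r - 196) - 132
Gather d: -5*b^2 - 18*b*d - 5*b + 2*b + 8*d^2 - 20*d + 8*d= -5*b^2 - 3*b + 8*d^2 + d*(-18*b - 12)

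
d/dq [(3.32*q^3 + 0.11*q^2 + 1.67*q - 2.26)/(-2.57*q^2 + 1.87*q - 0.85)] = (-8.5324*q^4 + 12.4168*q^3 - 3.9684*q^2 - 11.8034*q + 2.8067)/(6.6049*q^4 - 9.6118*q^3 + 7.8659*q^2 - 3.179*q + 0.7225)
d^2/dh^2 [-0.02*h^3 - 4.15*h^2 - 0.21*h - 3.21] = -0.12*h - 8.3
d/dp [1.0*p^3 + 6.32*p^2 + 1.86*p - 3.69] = 3.0*p^2 + 12.64*p + 1.86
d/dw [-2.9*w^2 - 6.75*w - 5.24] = -5.8*w - 6.75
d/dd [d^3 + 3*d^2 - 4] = 3*d*(d + 2)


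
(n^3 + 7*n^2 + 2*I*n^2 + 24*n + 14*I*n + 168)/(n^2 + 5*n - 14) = (n^2 + 2*I*n + 24)/(n - 2)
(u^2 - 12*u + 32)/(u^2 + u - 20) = (u - 8)/(u + 5)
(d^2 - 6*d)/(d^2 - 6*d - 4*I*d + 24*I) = d/(d - 4*I)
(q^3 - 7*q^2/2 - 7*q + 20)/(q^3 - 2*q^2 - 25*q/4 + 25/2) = 2*(q - 4)/(2*q - 5)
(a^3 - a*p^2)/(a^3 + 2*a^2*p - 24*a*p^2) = (a^2 - p^2)/(a^2 + 2*a*p - 24*p^2)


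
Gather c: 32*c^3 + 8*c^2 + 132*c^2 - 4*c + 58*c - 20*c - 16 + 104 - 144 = 32*c^3 + 140*c^2 + 34*c - 56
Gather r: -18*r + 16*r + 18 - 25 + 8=1 - 2*r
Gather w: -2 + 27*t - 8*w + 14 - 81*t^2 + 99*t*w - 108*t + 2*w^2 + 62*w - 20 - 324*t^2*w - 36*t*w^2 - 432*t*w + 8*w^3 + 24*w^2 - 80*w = -81*t^2 - 81*t + 8*w^3 + w^2*(26 - 36*t) + w*(-324*t^2 - 333*t - 26) - 8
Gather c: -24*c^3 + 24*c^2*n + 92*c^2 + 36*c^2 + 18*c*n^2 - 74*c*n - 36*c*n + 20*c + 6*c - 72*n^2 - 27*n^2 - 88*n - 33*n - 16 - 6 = -24*c^3 + c^2*(24*n + 128) + c*(18*n^2 - 110*n + 26) - 99*n^2 - 121*n - 22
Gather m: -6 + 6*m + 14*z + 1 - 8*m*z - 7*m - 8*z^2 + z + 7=m*(-8*z - 1) - 8*z^2 + 15*z + 2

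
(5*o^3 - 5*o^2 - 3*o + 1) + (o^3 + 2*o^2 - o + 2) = 6*o^3 - 3*o^2 - 4*o + 3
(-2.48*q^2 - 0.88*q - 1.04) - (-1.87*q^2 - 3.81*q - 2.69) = -0.61*q^2 + 2.93*q + 1.65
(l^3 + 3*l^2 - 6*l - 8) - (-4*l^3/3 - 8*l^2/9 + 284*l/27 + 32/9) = 7*l^3/3 + 35*l^2/9 - 446*l/27 - 104/9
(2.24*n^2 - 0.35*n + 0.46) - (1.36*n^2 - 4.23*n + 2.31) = 0.88*n^2 + 3.88*n - 1.85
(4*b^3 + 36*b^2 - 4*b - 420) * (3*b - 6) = 12*b^4 + 84*b^3 - 228*b^2 - 1236*b + 2520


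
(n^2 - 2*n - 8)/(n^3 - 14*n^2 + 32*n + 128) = (n - 4)/(n^2 - 16*n + 64)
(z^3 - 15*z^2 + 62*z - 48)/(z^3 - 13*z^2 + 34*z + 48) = (z - 1)/(z + 1)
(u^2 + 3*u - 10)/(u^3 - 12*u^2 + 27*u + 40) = (u^2 + 3*u - 10)/(u^3 - 12*u^2 + 27*u + 40)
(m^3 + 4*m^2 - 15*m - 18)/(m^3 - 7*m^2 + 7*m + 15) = (m + 6)/(m - 5)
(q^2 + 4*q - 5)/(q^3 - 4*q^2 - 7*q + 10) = (q + 5)/(q^2 - 3*q - 10)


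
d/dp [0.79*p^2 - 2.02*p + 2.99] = 1.58*p - 2.02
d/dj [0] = 0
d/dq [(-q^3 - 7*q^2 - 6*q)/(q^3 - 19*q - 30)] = (7*q^4 + 50*q^3 + 223*q^2 + 420*q + 180)/(q^6 - 38*q^4 - 60*q^3 + 361*q^2 + 1140*q + 900)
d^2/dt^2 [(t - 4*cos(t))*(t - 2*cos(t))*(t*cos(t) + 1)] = -t^3*cos(t) - 6*t^2*sin(t) + 12*t^2*cos(2*t) + 24*t*sin(2*t) + 6*t*cos(t) - 18*t*cos(3*t) - 12*sin(3*t) - 22*cos(2*t) - 4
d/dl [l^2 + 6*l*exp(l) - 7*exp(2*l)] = 6*l*exp(l) + 2*l - 14*exp(2*l) + 6*exp(l)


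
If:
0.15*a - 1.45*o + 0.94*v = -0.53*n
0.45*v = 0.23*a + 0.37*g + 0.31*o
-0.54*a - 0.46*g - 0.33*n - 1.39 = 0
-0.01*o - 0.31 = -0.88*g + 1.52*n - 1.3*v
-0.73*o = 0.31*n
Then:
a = -6.77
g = 3.88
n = 1.46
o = -0.62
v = -0.69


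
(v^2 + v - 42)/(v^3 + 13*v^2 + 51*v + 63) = (v - 6)/(v^2 + 6*v + 9)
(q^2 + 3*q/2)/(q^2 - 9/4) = 2*q/(2*q - 3)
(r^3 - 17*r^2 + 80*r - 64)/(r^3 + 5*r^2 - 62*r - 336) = (r^2 - 9*r + 8)/(r^2 + 13*r + 42)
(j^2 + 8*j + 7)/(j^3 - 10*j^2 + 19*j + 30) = (j + 7)/(j^2 - 11*j + 30)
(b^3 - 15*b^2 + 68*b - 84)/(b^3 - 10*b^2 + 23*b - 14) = (b - 6)/(b - 1)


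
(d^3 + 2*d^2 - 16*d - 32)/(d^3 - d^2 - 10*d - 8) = (d + 4)/(d + 1)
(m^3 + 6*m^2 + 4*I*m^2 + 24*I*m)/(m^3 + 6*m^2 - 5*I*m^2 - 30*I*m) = (m + 4*I)/(m - 5*I)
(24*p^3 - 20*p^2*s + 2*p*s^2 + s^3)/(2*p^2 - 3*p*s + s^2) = (12*p^2 - 4*p*s - s^2)/(p - s)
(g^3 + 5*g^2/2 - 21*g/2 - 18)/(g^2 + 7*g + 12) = (2*g^2 - 3*g - 9)/(2*(g + 3))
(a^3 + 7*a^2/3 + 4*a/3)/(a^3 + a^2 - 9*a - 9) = a*(3*a + 4)/(3*(a^2 - 9))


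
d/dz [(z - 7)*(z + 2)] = 2*z - 5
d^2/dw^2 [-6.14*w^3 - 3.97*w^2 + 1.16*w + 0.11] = -36.84*w - 7.94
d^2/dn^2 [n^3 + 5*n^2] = 6*n + 10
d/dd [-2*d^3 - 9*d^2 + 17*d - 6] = -6*d^2 - 18*d + 17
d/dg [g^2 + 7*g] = 2*g + 7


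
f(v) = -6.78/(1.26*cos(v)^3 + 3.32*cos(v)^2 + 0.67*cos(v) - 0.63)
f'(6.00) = 1.14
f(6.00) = -1.62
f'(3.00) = 3.86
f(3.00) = -9.19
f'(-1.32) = 290.89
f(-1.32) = 28.25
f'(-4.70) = -9.81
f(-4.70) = 10.63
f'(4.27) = -54.68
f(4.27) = 16.65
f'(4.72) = 12.52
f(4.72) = 10.85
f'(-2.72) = -19.44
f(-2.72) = -11.99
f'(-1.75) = -6.19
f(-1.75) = 10.41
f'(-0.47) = 2.41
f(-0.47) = -1.94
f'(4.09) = -524.28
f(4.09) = 47.78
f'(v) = -6.78*(3.78*sin(v)*cos(v)^2 + 6.64*sin(v)*cos(v) + 0.67*sin(v))/(1.26*cos(v)^3 + 3.32*cos(v)^2 + 0.67*cos(v) - 0.63)^2 = (25.6284*sin(v)^2 - 45.0192*cos(v) - 30.171)*sin(v)/(1.26*cos(v)^3 + 3.32*cos(v)^2 + 0.67*cos(v) - 0.63)^2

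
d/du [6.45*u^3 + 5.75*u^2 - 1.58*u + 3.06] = 19.35*u^2 + 11.5*u - 1.58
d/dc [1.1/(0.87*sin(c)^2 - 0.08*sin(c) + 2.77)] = (0.088 - 1.914*sin(c))*cos(c)/(0.87*sin(c)^2 - 0.08*sin(c) + 2.77)^2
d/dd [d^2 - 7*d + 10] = 2*d - 7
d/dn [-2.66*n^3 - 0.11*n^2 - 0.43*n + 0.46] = -7.98*n^2 - 0.22*n - 0.43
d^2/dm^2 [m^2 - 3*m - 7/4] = 2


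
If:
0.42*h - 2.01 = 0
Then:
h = 4.79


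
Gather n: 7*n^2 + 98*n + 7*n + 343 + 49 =7*n^2 + 105*n + 392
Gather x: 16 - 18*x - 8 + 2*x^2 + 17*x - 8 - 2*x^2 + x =0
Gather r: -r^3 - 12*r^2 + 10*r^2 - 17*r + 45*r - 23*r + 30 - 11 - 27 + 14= -r^3 - 2*r^2 + 5*r + 6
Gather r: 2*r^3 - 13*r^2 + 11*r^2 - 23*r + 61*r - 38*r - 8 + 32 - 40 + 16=2*r^3 - 2*r^2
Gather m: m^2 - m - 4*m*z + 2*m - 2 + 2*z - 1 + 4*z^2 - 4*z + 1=m^2 + m*(1 - 4*z) + 4*z^2 - 2*z - 2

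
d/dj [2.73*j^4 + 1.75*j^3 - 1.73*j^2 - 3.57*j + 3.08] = 10.92*j^3 + 5.25*j^2 - 3.46*j - 3.57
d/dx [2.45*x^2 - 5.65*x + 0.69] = 4.9*x - 5.65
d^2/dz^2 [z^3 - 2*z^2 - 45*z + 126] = 6*z - 4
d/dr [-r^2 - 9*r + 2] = -2*r - 9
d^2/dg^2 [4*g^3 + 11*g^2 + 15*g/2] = 24*g + 22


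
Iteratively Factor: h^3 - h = (h)*(h^2 - 1) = h*(h + 1)*(h - 1)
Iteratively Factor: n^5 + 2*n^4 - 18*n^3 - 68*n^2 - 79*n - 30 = (n - 5)*(n^4 + 7*n^3 + 17*n^2 + 17*n + 6) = (n - 5)*(n + 1)*(n^3 + 6*n^2 + 11*n + 6) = (n - 5)*(n + 1)*(n + 2)*(n^2 + 4*n + 3) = (n - 5)*(n + 1)*(n + 2)*(n + 3)*(n + 1)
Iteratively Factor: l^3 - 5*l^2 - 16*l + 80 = (l + 4)*(l^2 - 9*l + 20) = (l - 5)*(l + 4)*(l - 4)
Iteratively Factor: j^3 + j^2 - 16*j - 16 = (j - 4)*(j^2 + 5*j + 4) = (j - 4)*(j + 4)*(j + 1)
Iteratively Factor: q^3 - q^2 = (q)*(q^2 - q) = q*(q - 1)*(q)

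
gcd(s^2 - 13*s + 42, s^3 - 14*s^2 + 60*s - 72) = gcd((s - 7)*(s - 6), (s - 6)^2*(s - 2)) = s - 6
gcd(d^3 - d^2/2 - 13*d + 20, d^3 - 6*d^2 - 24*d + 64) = d^2 + 2*d - 8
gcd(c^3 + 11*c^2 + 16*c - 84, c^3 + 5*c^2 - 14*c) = c^2 + 5*c - 14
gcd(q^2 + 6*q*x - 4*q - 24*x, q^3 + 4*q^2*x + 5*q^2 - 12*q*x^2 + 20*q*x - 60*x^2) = q + 6*x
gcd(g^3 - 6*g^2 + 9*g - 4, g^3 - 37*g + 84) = g - 4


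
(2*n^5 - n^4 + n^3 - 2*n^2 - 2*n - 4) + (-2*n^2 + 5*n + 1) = 2*n^5 - n^4 + n^3 - 4*n^2 + 3*n - 3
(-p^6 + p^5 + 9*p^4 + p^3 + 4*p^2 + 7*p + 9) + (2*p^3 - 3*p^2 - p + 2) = -p^6 + p^5 + 9*p^4 + 3*p^3 + p^2 + 6*p + 11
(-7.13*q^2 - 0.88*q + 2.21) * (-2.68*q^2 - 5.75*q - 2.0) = 19.1084*q^4 + 43.3559*q^3 + 13.3972*q^2 - 10.9475*q - 4.42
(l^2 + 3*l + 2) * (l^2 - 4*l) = l^4 - l^3 - 10*l^2 - 8*l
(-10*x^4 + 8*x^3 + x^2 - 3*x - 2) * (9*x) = -90*x^5 + 72*x^4 + 9*x^3 - 27*x^2 - 18*x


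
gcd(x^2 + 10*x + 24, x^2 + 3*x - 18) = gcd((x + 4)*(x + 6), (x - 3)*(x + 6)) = x + 6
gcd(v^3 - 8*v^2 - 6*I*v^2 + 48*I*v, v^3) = v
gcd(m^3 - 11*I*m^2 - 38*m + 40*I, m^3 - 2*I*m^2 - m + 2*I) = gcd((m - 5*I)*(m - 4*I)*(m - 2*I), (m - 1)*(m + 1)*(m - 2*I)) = m - 2*I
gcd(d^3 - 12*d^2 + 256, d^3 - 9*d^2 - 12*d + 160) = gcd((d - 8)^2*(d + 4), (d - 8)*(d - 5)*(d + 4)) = d^2 - 4*d - 32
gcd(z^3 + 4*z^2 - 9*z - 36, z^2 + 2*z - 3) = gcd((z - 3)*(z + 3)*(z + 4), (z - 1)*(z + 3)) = z + 3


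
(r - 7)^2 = r^2 - 14*r + 49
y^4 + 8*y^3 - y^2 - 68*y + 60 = (y - 2)*(y - 1)*(y + 5)*(y + 6)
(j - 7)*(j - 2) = j^2 - 9*j + 14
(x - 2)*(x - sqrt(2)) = x^2 - 2*x - sqrt(2)*x + 2*sqrt(2)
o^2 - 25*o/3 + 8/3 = (o - 8)*(o - 1/3)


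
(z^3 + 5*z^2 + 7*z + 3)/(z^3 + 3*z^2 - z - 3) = (z + 1)/(z - 1)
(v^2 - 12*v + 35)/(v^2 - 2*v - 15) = (v - 7)/(v + 3)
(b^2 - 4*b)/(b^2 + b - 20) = b/(b + 5)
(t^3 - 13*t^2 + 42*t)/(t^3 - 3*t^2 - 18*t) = (t - 7)/(t + 3)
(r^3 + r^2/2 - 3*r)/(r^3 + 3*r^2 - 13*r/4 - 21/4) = 2*r*(r + 2)/(2*r^2 + 9*r + 7)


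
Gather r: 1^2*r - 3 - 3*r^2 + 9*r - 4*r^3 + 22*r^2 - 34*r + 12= -4*r^3 + 19*r^2 - 24*r + 9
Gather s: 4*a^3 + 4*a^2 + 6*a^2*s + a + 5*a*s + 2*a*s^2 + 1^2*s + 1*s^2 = 4*a^3 + 4*a^2 + a + s^2*(2*a + 1) + s*(6*a^2 + 5*a + 1)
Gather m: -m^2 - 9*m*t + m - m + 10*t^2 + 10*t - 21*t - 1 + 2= -m^2 - 9*m*t + 10*t^2 - 11*t + 1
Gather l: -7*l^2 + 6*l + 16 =-7*l^2 + 6*l + 16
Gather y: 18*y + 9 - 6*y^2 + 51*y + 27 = -6*y^2 + 69*y + 36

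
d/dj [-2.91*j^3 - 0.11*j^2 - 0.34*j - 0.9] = -8.73*j^2 - 0.22*j - 0.34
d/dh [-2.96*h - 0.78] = -2.96000000000000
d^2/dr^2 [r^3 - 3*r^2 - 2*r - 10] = 6*r - 6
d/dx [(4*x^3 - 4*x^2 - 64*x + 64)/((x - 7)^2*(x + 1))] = 24*(-2*x^3 + 3*x^2 - 3*x + 32)/(x^5 - 19*x^4 + 106*x^3 - 70*x^2 - 539*x - 343)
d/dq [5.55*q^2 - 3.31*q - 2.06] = 11.1*q - 3.31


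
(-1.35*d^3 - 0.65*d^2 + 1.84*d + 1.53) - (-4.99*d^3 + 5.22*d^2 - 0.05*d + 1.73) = 3.64*d^3 - 5.87*d^2 + 1.89*d - 0.2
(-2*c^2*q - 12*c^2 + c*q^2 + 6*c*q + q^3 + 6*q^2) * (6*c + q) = -12*c^3*q - 72*c^3 + 4*c^2*q^2 + 24*c^2*q + 7*c*q^3 + 42*c*q^2 + q^4 + 6*q^3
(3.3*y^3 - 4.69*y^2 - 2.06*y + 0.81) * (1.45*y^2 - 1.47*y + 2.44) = 4.785*y^5 - 11.6515*y^4 + 11.9593*y^3 - 7.2409*y^2 - 6.2171*y + 1.9764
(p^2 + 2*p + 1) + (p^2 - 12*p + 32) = 2*p^2 - 10*p + 33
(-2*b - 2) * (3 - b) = 2*b^2 - 4*b - 6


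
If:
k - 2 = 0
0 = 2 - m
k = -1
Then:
No Solution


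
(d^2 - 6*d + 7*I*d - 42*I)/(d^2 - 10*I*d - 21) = (d^2 + d*(-6 + 7*I) - 42*I)/(d^2 - 10*I*d - 21)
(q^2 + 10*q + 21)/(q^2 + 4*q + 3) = (q + 7)/(q + 1)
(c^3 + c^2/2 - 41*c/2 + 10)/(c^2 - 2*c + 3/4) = 2*(c^2 + c - 20)/(2*c - 3)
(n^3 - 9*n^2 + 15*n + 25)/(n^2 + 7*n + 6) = (n^2 - 10*n + 25)/(n + 6)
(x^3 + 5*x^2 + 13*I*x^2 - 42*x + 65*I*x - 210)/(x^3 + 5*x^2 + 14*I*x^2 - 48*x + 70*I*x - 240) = (x + 7*I)/(x + 8*I)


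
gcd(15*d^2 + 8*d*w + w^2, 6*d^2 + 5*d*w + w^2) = 3*d + w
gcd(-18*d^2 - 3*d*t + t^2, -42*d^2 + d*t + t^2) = -6*d + t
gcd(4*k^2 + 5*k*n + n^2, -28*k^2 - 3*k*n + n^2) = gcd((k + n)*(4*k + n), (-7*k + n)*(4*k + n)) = 4*k + n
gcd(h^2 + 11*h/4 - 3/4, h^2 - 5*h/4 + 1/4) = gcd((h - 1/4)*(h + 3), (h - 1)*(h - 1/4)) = h - 1/4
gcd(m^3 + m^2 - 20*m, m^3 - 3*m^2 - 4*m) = m^2 - 4*m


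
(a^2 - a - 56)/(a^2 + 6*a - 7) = (a - 8)/(a - 1)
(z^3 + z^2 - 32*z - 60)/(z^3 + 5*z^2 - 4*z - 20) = (z - 6)/(z - 2)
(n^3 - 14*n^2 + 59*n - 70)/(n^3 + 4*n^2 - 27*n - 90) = (n^2 - 9*n + 14)/(n^2 + 9*n + 18)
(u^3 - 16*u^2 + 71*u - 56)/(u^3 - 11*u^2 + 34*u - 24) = (u^2 - 15*u + 56)/(u^2 - 10*u + 24)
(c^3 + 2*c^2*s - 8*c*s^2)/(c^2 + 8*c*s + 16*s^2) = c*(c - 2*s)/(c + 4*s)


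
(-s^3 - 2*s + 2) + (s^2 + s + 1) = -s^3 + s^2 - s + 3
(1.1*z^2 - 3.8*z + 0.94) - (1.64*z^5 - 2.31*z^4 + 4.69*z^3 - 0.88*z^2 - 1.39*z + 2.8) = -1.64*z^5 + 2.31*z^4 - 4.69*z^3 + 1.98*z^2 - 2.41*z - 1.86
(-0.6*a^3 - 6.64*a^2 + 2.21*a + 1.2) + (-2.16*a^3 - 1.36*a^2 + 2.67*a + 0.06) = -2.76*a^3 - 8.0*a^2 + 4.88*a + 1.26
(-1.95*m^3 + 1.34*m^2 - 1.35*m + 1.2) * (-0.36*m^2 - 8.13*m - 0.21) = 0.702*m^5 + 15.3711*m^4 - 9.9987*m^3 + 10.2621*m^2 - 9.4725*m - 0.252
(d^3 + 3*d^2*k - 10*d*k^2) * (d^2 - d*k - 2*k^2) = d^5 + 2*d^4*k - 15*d^3*k^2 + 4*d^2*k^3 + 20*d*k^4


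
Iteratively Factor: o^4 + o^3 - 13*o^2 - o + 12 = (o - 3)*(o^3 + 4*o^2 - o - 4) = (o - 3)*(o + 1)*(o^2 + 3*o - 4) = (o - 3)*(o + 1)*(o + 4)*(o - 1)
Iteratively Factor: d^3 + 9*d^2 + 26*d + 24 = (d + 4)*(d^2 + 5*d + 6) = (d + 2)*(d + 4)*(d + 3)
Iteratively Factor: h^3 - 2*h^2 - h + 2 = (h - 2)*(h^2 - 1) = (h - 2)*(h + 1)*(h - 1)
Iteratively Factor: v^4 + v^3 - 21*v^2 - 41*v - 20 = (v + 4)*(v^3 - 3*v^2 - 9*v - 5) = (v + 1)*(v + 4)*(v^2 - 4*v - 5) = (v + 1)^2*(v + 4)*(v - 5)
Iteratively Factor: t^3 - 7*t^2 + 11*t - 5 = (t - 1)*(t^2 - 6*t + 5) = (t - 5)*(t - 1)*(t - 1)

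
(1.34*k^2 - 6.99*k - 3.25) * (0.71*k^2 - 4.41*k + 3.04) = 0.9514*k^4 - 10.8723*k^3 + 32.592*k^2 - 6.9171*k - 9.88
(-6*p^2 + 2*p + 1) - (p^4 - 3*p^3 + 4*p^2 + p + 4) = -p^4 + 3*p^3 - 10*p^2 + p - 3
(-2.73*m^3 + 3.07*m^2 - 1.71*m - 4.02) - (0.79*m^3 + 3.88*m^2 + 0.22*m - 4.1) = -3.52*m^3 - 0.81*m^2 - 1.93*m + 0.0800000000000001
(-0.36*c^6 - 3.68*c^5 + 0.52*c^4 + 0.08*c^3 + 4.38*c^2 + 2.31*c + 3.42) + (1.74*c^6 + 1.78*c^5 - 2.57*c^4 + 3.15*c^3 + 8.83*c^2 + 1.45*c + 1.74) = 1.38*c^6 - 1.9*c^5 - 2.05*c^4 + 3.23*c^3 + 13.21*c^2 + 3.76*c + 5.16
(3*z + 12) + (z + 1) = 4*z + 13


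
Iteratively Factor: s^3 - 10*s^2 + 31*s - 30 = (s - 5)*(s^2 - 5*s + 6) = (s - 5)*(s - 2)*(s - 3)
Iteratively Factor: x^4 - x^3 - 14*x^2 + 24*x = (x - 3)*(x^3 + 2*x^2 - 8*x) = (x - 3)*(x - 2)*(x^2 + 4*x) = (x - 3)*(x - 2)*(x + 4)*(x)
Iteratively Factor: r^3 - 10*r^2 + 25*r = (r - 5)*(r^2 - 5*r) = (r - 5)^2*(r)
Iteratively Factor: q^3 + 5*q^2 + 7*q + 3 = (q + 1)*(q^2 + 4*q + 3) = (q + 1)*(q + 3)*(q + 1)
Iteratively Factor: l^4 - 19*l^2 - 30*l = (l + 3)*(l^3 - 3*l^2 - 10*l) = (l + 2)*(l + 3)*(l^2 - 5*l) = l*(l + 2)*(l + 3)*(l - 5)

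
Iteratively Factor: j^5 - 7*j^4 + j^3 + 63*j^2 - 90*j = (j + 3)*(j^4 - 10*j^3 + 31*j^2 - 30*j) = j*(j + 3)*(j^3 - 10*j^2 + 31*j - 30) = j*(j - 3)*(j + 3)*(j^2 - 7*j + 10) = j*(j - 3)*(j - 2)*(j + 3)*(j - 5)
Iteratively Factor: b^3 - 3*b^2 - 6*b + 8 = (b - 1)*(b^2 - 2*b - 8) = (b - 4)*(b - 1)*(b + 2)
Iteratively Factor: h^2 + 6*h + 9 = (h + 3)*(h + 3)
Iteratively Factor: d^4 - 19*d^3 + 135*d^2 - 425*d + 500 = (d - 4)*(d^3 - 15*d^2 + 75*d - 125) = (d - 5)*(d - 4)*(d^2 - 10*d + 25) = (d - 5)^2*(d - 4)*(d - 5)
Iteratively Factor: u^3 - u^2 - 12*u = (u + 3)*(u^2 - 4*u) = (u - 4)*(u + 3)*(u)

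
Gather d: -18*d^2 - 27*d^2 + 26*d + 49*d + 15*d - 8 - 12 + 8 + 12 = -45*d^2 + 90*d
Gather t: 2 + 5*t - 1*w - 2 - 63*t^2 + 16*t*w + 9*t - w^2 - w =-63*t^2 + t*(16*w + 14) - w^2 - 2*w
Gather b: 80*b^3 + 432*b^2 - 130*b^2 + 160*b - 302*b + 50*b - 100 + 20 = 80*b^3 + 302*b^2 - 92*b - 80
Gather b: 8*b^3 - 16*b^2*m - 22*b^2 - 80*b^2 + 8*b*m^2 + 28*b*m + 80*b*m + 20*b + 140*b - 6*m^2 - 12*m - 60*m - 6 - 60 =8*b^3 + b^2*(-16*m - 102) + b*(8*m^2 + 108*m + 160) - 6*m^2 - 72*m - 66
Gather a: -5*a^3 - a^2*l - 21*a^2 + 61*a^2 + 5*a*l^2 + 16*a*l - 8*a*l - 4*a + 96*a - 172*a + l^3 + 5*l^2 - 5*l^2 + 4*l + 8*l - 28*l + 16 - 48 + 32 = -5*a^3 + a^2*(40 - l) + a*(5*l^2 + 8*l - 80) + l^3 - 16*l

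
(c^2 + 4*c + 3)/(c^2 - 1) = (c + 3)/(c - 1)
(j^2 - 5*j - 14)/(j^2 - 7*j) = (j + 2)/j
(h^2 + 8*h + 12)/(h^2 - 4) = (h + 6)/(h - 2)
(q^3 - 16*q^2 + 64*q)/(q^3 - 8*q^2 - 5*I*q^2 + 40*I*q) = (q - 8)/(q - 5*I)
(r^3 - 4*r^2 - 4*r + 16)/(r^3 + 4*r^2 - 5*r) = (r^3 - 4*r^2 - 4*r + 16)/(r*(r^2 + 4*r - 5))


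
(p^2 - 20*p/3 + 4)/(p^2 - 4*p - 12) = (p - 2/3)/(p + 2)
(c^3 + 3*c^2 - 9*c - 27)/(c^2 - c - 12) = (c^2 - 9)/(c - 4)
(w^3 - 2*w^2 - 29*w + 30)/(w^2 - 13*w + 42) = (w^2 + 4*w - 5)/(w - 7)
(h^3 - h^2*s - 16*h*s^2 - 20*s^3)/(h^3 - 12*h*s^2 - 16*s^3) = (-h + 5*s)/(-h + 4*s)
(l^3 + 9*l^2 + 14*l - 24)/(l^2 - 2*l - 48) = (l^2 + 3*l - 4)/(l - 8)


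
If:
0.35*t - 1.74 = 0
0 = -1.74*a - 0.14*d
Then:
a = -0.0804597701149425*d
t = 4.97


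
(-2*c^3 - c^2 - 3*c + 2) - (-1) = -2*c^3 - c^2 - 3*c + 3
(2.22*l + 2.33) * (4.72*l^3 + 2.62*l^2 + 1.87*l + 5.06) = 10.4784*l^4 + 16.814*l^3 + 10.256*l^2 + 15.5903*l + 11.7898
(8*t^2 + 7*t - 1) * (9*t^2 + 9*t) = 72*t^4 + 135*t^3 + 54*t^2 - 9*t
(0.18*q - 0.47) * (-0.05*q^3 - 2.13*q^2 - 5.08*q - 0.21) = -0.009*q^4 - 0.3599*q^3 + 0.0866999999999999*q^2 + 2.3498*q + 0.0987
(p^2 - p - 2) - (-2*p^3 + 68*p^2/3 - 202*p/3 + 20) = 2*p^3 - 65*p^2/3 + 199*p/3 - 22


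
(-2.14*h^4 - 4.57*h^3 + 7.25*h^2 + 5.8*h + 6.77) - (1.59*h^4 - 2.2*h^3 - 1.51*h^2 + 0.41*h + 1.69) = -3.73*h^4 - 2.37*h^3 + 8.76*h^2 + 5.39*h + 5.08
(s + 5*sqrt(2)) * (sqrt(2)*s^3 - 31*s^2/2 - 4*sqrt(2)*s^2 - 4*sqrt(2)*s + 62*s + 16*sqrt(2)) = sqrt(2)*s^4 - 4*sqrt(2)*s^3 - 11*s^3/2 - 163*sqrt(2)*s^2/2 + 22*s^2 - 40*s + 326*sqrt(2)*s + 160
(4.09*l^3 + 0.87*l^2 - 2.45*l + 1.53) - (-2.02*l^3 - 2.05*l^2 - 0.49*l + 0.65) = 6.11*l^3 + 2.92*l^2 - 1.96*l + 0.88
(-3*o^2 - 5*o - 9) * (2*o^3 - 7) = -6*o^5 - 10*o^4 - 18*o^3 + 21*o^2 + 35*o + 63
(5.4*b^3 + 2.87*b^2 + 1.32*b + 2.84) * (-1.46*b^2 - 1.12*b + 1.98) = -7.884*b^5 - 10.2382*b^4 + 5.5504*b^3 + 0.0578000000000003*b^2 - 0.5672*b + 5.6232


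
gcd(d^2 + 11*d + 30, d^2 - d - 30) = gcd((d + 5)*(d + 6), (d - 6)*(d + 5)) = d + 5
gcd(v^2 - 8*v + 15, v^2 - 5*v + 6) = v - 3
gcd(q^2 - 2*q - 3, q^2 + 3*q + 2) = q + 1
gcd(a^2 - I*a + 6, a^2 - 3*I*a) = a - 3*I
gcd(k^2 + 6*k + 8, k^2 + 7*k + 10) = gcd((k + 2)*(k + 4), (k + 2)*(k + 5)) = k + 2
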